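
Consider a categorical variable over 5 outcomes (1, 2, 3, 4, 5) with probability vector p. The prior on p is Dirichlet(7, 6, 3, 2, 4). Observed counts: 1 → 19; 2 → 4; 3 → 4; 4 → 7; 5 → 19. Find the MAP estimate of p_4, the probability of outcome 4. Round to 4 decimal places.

The posterior is Dirichlet(αᵢ + nᵢ) = Dirichlet(26, 10, 7, 9, 23).
For a Dirichlet(a₁,…,a_K) with all aᵢ > 1, the mode has j-th component (aⱼ − 1)/(Σaᵢ − K).
Here Σaᵢ = 75 and K = 5, so p_4 = (9 − 1)/(75 − 5) = 8/70 ≈ 0.1143.

MAP estimate: 0.1143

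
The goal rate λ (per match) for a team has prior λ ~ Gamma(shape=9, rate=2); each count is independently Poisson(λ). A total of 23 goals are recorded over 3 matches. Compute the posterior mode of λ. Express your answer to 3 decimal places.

Σxᵢ = 23, n = 3.
Posterior ∝ λ^8e^(−2λ) · λ^23e^(−3λ) = λ^31e^(−5λ), i.e. Gamma(shape=32, rate=5).
The mode of a Gamma(a, b) with a ≥ 1 (shape–rate) is (a−1)/b = 31/5 ≈ 6.200.

λ̂_MAP = 6.200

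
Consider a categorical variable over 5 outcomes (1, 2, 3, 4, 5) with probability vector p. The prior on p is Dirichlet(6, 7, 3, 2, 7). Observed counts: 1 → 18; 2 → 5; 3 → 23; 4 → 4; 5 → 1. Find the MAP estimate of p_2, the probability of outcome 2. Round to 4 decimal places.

MAP estimate: 0.1549

The posterior is Dirichlet(αᵢ + nᵢ) = Dirichlet(24, 12, 26, 6, 8).
For a Dirichlet(a₁,…,a_K) with all aᵢ > 1, the mode has j-th component (aⱼ − 1)/(Σaᵢ − K).
Here Σaᵢ = 76 and K = 5, so p_2 = (12 − 1)/(76 − 5) = 11/71 ≈ 0.1549.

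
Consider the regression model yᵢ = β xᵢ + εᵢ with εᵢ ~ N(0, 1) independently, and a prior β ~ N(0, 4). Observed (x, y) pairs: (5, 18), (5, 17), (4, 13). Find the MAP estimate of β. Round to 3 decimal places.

log p(β | y) = −Σ(yᵢ − βxᵢ)²/(2·1) − β²/(2·4) + const.
Setting the derivative to zero: Σxᵢ(yᵢ − βxᵢ)/1 − β/4 = 0, so β = Σxᵢyᵢ / (Σxᵢ² + σ²/τ²).
Σxᵢyᵢ = 5·18 + 5·17 + 4·13 = 227; Σxᵢ² = 66; σ²/τ² = 0.25.
β̂_MAP = 227 / (66 + 0.25) = 227/66.25 ≈ 3.426.

β̂_MAP = 3.426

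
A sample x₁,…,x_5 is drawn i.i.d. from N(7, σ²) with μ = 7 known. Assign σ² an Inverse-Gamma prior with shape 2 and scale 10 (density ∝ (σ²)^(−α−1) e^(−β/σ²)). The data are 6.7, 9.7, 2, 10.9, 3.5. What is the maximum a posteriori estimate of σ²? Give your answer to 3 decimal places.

Sum of squared deviations about the known mean: SS = (6.7−7)² + (9.7−7)² + (2−7)² + (10.9−7)² + (3.5−7)² = 59.84.
The Normal likelihood contributes (σ²)^(−n/2) exp(−SS/(2σ²)), so the posterior is Inverse-Gamma(α + n/2, β + SS/2) = Inverse-Gamma(4.5, 39.92).
The mode of Inverse-Gamma(a, b) is b/(a+1) = 39.92/5.5 ≈ 7.258.

σ̂²_MAP = 7.258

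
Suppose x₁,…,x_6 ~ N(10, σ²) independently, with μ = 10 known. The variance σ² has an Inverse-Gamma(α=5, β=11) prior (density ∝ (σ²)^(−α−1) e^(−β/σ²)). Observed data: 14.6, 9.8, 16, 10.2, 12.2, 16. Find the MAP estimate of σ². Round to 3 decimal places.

Sum of squared deviations about the known mean: SS = (14.6−10)² + (9.8−10)² + (16−10)² + (10.2−10)² + (12.2−10)² + (16−10)² = 98.08.
The Normal likelihood contributes (σ²)^(−n/2) exp(−SS/(2σ²)), so the posterior is Inverse-Gamma(α + n/2, β + SS/2) = Inverse-Gamma(8, 60.04).
The mode of Inverse-Gamma(a, b) is b/(a+1) = 60.04/9 ≈ 6.671.

σ̂²_MAP = 6.671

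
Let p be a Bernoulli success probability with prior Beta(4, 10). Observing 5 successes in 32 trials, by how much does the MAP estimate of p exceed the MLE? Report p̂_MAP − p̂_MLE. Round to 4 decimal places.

MAP − MLE = 0.0256

Posterior is Beta(9, 37); MAP = (9−1)/(46−2) = 8/44 ≈ 0.18182.
MLE ignores the prior: p̂_MLE = k/n = 5/32 ≈ 0.15625.
Difference = 8/44 − 5/32 = 9/352 ≈ 0.0256.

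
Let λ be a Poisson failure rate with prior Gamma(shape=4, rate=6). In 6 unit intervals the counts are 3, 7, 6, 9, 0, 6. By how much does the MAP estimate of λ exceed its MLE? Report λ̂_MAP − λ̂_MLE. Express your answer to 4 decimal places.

Σxᵢ = 31. Posterior is Gamma(35, 12); MAP = (35−1)/12 = 34/12 ≈ 2.83333.
MLE = x̄ = 31/6 ≈ 5.16667.
Difference = 34/12 − 31/6 = -7/3 ≈ -2.3333.

MAP − MLE = -2.3333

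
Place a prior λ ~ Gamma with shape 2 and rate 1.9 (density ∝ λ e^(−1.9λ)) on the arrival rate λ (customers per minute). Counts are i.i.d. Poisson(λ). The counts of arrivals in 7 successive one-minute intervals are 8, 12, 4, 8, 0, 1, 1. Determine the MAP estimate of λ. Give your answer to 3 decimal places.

λ̂_MAP = 3.933

Σxᵢ = 8+12+4+8+0+1+1 = 34, with n = 7.
Posterior ∝ λe^(−1.9λ) · λ^34e^(−7λ) = λ^35e^(−8.9λ), i.e. Gamma(shape=36, rate=8.9).
The mode of a Gamma(a, b) with a ≥ 1 (shape–rate) is (a−1)/b = 35/8.9 ≈ 3.933.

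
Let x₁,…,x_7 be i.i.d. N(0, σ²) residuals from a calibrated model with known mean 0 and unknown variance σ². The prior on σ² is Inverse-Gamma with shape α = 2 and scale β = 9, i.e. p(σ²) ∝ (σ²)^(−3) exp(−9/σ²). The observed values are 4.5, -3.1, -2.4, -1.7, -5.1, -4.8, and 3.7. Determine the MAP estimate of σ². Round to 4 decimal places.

σ̂²_MAP = 9.1731

Sum of squared deviations about the known mean: SS = (4.5−0)² + (-3.1−0)² + (-2.4−0)² + (-1.7−0)² + (-5.1−0)² + (-4.8−0)² + (3.7−0)² = 101.25.
The Normal likelihood contributes (σ²)^(−n/2) exp(−SS/(2σ²)), so the posterior is Inverse-Gamma(α + n/2, β + SS/2) = Inverse-Gamma(5.5, 59.625).
The mode of Inverse-Gamma(a, b) is b/(a+1) = 59.625/6.5 ≈ 9.1731.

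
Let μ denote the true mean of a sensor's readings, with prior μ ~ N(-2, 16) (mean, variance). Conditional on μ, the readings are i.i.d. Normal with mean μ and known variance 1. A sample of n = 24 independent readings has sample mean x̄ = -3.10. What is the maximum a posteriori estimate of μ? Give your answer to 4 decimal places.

n = 24, x̄ = -3.10.
For a Normal prior and Normal likelihood with known variance, the posterior is Normal; its mode equals its mean, the precision-weighted average.
Prior precision 1/σ₀² = 1/16 = 0.0625; data precision n/σ² = 24/1 = 24.
μ̂ = (0.0625·(-2) + 24·(-3.1)) / (0.0625 + 24) = (-74.525)/24.0625 = -542/175 ≈ -3.0971.

μ̂_MAP = -3.0971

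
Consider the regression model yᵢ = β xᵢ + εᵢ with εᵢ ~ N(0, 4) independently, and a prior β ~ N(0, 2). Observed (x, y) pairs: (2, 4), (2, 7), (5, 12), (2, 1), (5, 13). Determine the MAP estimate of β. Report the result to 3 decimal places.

log p(β | y) = −Σ(yᵢ − βxᵢ)²/(2·4) − β²/(2·2) + const.
Setting the derivative to zero: Σxᵢ(yᵢ − βxᵢ)/4 − β/2 = 0, so β = Σxᵢyᵢ / (Σxᵢ² + σ²/τ²).
Σxᵢyᵢ = 2·4 + 2·7 + 5·12 + 2·1 + 5·13 = 149; Σxᵢ² = 62; σ²/τ² = 2.
β̂_MAP = 149 / (62 + 2) = 149/64 ≈ 2.328.

β̂_MAP = 2.328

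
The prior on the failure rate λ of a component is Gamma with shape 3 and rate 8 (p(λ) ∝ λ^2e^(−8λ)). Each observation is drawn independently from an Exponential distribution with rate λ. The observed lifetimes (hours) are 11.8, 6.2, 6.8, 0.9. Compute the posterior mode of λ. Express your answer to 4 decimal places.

λ̂_MAP = 0.1780

The Exponential(rate=λ) likelihood is ∝ λ^n e^(−λΣtᵢ). Here n = 4 and Σtᵢ = 11.8 + 6.2 + 6.8 + 0.9 = 25.7.
Posterior ∝ λ^2e^(−8λ) · λ^4e^(−25.7λ) = λ^6e^(−33.7λ), i.e. Gamma(7, 33.7).
Mode = (a−1)/b = 6/33.7 ≈ 0.1780.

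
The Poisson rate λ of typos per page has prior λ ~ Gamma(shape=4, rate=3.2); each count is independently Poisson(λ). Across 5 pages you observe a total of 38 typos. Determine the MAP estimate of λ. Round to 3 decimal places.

Σxᵢ = 38, n = 5.
Posterior ∝ λ^3e^(−3.2λ) · λ^38e^(−5λ) = λ^41e^(−8.2λ), i.e. Gamma(shape=42, rate=8.2).
The mode of a Gamma(a, b) with a ≥ 1 (shape–rate) is (a−1)/b = 41/8.2 ≈ 5.000.

λ̂_MAP = 5.000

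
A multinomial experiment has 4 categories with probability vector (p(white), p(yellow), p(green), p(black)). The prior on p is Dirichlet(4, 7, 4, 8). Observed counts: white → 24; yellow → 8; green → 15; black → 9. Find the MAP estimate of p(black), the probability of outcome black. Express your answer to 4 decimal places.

The posterior is Dirichlet(αᵢ + nᵢ) = Dirichlet(28, 15, 19, 17).
For a Dirichlet(a₁,…,a_K) with all aᵢ > 1, the mode has j-th component (aⱼ − 1)/(Σaᵢ − K).
Here Σaᵢ = 79 and K = 4, so p(black) = (17 − 1)/(79 − 4) = 16/75 ≈ 0.2133.

MAP estimate of p(black) = 0.2133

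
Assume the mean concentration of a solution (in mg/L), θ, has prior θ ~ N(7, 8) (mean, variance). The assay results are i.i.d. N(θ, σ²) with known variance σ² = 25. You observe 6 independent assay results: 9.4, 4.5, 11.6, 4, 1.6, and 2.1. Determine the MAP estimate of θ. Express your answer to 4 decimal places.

n = 6; x̄ = (9.4 + 4.5 + 11.6 + 4 + 1.6 + 2.1)/6 = 33.2/6 = 83/15 ≈ 5.5333.
For a Normal prior and Normal likelihood with known variance, the posterior is Normal; its mode equals its mean, the precision-weighted average.
Prior precision 1/σ₀² = 1/8 = 0.125; data precision n/σ² = 6/25 = 0.24.
θ̂ = (0.125·7 + 0.24·(83/15)) / (0.125 + 0.24) = 2.203/0.365 = 2203/365 ≈ 6.0356.

θ̂_MAP = 6.0356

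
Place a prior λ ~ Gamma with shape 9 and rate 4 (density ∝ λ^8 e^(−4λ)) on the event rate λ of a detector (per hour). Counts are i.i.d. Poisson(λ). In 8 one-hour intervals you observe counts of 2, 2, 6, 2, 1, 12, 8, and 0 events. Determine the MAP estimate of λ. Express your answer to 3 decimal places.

λ̂_MAP = 3.417

Σxᵢ = 2+2+6+2+1+12+8+0 = 33, with n = 8.
Posterior ∝ λ^8e^(−4λ) · λ^33e^(−8λ) = λ^41e^(−12λ), i.e. Gamma(shape=42, rate=12).
The mode of a Gamma(a, b) with a ≥ 1 (shape–rate) is (a−1)/b = 41/12 ≈ 3.417.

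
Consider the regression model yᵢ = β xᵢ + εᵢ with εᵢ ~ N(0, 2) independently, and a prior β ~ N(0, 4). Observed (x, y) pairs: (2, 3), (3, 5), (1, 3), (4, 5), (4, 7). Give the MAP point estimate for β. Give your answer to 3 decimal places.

log p(β | y) = −Σ(yᵢ − βxᵢ)²/(2·2) − β²/(2·4) + const.
Setting the derivative to zero: Σxᵢ(yᵢ − βxᵢ)/2 − β/4 = 0, so β = Σxᵢyᵢ / (Σxᵢ² + σ²/τ²).
Σxᵢyᵢ = 2·3 + 3·5 + 1·3 + 4·5 + 4·7 = 72; Σxᵢ² = 46; σ²/τ² = 0.5.
β̂_MAP = 72 / (46 + 0.5) = 72/46.5 ≈ 1.548.

β̂_MAP = 1.548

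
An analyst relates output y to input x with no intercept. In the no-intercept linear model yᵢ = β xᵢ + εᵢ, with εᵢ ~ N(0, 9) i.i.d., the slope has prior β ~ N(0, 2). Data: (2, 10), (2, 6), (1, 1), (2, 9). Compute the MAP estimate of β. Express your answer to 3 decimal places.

log p(β | y) = −Σ(yᵢ − βxᵢ)²/(2·9) − β²/(2·2) + const.
Setting the derivative to zero: Σxᵢ(yᵢ − βxᵢ)/9 − β/2 = 0, so β = Σxᵢyᵢ / (Σxᵢ² + σ²/τ²).
Σxᵢyᵢ = 2·10 + 2·6 + 1·1 + 2·9 = 51; Σxᵢ² = 13; σ²/τ² = 4.5.
β̂_MAP = 51 / (13 + 4.5) = 51/17.5 ≈ 2.914.

β̂_MAP = 2.914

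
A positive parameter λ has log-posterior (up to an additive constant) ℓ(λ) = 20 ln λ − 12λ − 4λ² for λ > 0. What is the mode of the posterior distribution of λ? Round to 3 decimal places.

ℓ'(λ) = 20/λ − 12 − 8λ. Setting this to zero and multiplying by λ: 8λ² + 12λ − 20 = 0.
λ = (−12 + √(12² + 4·8·20)) / (2·8) = (−12 + √784) / 16 = (−12 + 28)/16 = 1.
ℓ''(λ) = −20/λ² − 8 < 0, confirming a maximum.

λ̂_MAP = 1.000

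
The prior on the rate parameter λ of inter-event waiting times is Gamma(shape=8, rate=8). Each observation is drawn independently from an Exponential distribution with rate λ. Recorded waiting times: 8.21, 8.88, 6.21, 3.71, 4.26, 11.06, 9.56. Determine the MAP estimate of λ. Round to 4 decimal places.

The Exponential(rate=λ) likelihood is ∝ λ^n e^(−λΣtᵢ). Here n = 7 and Σtᵢ = 8.21 + 8.88 + 6.21 + 3.71 + 4.26 + 11.06 + 9.56 = 51.89.
Posterior ∝ λ^7e^(−8λ) · λ^7e^(−51.89λ) = λ^14e^(−59.89λ), i.e. Gamma(15, 59.89).
Mode = (a−1)/b = 14/59.89 ≈ 0.2338.

λ̂_MAP = 0.2338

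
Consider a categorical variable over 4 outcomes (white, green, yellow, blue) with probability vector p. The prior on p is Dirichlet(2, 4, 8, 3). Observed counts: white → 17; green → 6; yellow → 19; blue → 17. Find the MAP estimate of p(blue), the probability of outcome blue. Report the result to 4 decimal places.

MAP estimate of p(blue) = 0.2639

The posterior is Dirichlet(αᵢ + nᵢ) = Dirichlet(19, 10, 27, 20).
For a Dirichlet(a₁,…,a_K) with all aᵢ > 1, the mode has j-th component (aⱼ − 1)/(Σaᵢ − K).
Here Σaᵢ = 76 and K = 4, so p(blue) = (20 − 1)/(76 − 4) = 19/72 ≈ 0.2639.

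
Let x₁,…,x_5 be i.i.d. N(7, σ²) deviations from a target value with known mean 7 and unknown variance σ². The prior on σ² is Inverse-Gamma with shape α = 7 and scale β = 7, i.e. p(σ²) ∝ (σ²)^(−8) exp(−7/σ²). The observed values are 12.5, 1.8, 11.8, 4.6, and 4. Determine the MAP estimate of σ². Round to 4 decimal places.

σ̂²_MAP = 5.1948

Sum of squared deviations about the known mean: SS = (12.5−7)² + (1.8−7)² + (11.8−7)² + (4.6−7)² + (4−7)² = 95.09.
The Normal likelihood contributes (σ²)^(−n/2) exp(−SS/(2σ²)), so the posterior is Inverse-Gamma(α + n/2, β + SS/2) = Inverse-Gamma(9.5, 54.545).
The mode of Inverse-Gamma(a, b) is b/(a+1) = 54.545/10.5 ≈ 5.1948.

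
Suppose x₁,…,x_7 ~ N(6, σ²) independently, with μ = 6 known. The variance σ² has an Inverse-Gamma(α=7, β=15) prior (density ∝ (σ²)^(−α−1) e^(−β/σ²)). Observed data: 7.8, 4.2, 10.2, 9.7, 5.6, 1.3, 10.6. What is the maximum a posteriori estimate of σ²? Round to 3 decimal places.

σ̂²_MAP = 4.836

Sum of squared deviations about the known mean: SS = (7.8−6)² + (4.2−6)² + (10.2−6)² + (9.7−6)² + (5.6−6)² + (1.3−6)² + (10.6−6)² = 81.22.
The Normal likelihood contributes (σ²)^(−n/2) exp(−SS/(2σ²)), so the posterior is Inverse-Gamma(α + n/2, β + SS/2) = Inverse-Gamma(10.5, 55.61).
The mode of Inverse-Gamma(a, b) is b/(a+1) = 55.61/11.5 ≈ 4.836.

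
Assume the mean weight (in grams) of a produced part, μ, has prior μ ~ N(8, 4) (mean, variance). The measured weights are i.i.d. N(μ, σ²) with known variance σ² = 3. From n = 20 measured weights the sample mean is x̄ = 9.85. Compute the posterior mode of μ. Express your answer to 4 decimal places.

μ̂_MAP = 9.7831

n = 20, x̄ = 9.85.
For a Normal prior and Normal likelihood with known variance, the posterior is Normal; its mode equals its mean, the precision-weighted average.
Prior precision 1/σ₀² = 1/4 = 0.25; data precision n/σ² = 20/3.
μ̂ = (0.25·8 + (20/3)·9.85) / (0.25 + 20/3) = (203/3)/(83/12) = 812/83 ≈ 9.7831.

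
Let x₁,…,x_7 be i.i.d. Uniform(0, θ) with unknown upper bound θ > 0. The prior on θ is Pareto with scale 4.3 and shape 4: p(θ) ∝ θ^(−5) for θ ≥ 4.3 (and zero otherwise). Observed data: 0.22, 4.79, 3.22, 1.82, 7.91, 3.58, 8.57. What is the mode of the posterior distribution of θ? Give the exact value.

θ̂_MAP = 8.57

The Uniform(0, θ) likelihood is θ^(−n) for θ ≥ max(xᵢ), zero otherwise. Here max(xᵢ) = 8.57.
Posterior ∝ θ^(−5) · θ^(−7) = θ^(−12) on θ ≥ max(4.3, 8.57) = 8.57.
This density is strictly decreasing in θ, so the posterior mode lies at the lower boundary of the support.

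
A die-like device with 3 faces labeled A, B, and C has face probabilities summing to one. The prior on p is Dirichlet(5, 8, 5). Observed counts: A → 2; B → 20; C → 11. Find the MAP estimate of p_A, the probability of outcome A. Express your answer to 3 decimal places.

MAP estimate of p_A = 0.125

The posterior is Dirichlet(αᵢ + nᵢ) = Dirichlet(7, 28, 16).
For a Dirichlet(a₁,…,a_K) with all aᵢ > 1, the mode has j-th component (aⱼ − 1)/(Σaᵢ − K).
Here Σaᵢ = 51 and K = 3, so p_A = (7 − 1)/(51 − 3) = 6/48 ≈ 0.125.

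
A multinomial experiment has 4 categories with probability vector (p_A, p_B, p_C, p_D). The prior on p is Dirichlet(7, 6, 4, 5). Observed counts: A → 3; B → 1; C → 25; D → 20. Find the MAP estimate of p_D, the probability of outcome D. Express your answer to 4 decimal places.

MAP estimate of p_D = 0.3582

The posterior is Dirichlet(αᵢ + nᵢ) = Dirichlet(10, 7, 29, 25).
For a Dirichlet(a₁,…,a_K) with all aᵢ > 1, the mode has j-th component (aⱼ − 1)/(Σaᵢ − K).
Here Σaᵢ = 71 and K = 4, so p_D = (25 − 1)/(71 − 4) = 24/67 ≈ 0.3582.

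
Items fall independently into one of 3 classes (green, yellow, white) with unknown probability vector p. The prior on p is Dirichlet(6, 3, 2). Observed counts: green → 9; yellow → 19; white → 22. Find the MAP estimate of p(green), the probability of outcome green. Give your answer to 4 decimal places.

The posterior is Dirichlet(αᵢ + nᵢ) = Dirichlet(15, 22, 24).
For a Dirichlet(a₁,…,a_K) with all aᵢ > 1, the mode has j-th component (aⱼ − 1)/(Σaᵢ − K).
Here Σaᵢ = 61 and K = 3, so p(green) = (15 − 1)/(61 − 3) = 14/58 ≈ 0.2414.

MAP estimate of p(green) = 0.2414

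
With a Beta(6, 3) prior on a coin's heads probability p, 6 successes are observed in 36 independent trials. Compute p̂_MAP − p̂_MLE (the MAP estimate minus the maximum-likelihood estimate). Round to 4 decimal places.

MAP − MLE = 0.0891

Posterior is Beta(12, 33); MAP = (12−1)/(45−2) = 11/43 ≈ 0.25581.
MLE ignores the prior: p̂_MLE = k/n = 6/36 ≈ 0.16667.
Difference = 11/43 − 6/36 = 23/258 ≈ 0.0891.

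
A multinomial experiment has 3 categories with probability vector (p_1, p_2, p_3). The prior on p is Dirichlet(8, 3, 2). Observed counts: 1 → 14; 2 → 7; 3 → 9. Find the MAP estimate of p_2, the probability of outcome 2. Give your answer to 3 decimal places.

MAP estimate: 0.225

The posterior is Dirichlet(αᵢ + nᵢ) = Dirichlet(22, 10, 11).
For a Dirichlet(a₁,…,a_K) with all aᵢ > 1, the mode has j-th component (aⱼ − 1)/(Σaᵢ − K).
Here Σaᵢ = 43 and K = 3, so p_2 = (10 − 1)/(43 − 3) = 9/40 ≈ 0.225.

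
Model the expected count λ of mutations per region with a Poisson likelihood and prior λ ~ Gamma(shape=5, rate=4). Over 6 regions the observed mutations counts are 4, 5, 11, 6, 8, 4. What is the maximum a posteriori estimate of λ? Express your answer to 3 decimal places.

λ̂_MAP = 4.200

Σxᵢ = 4+5+11+6+8+4 = 38, with n = 6.
Posterior ∝ λ^4e^(−4λ) · λ^38e^(−6λ) = λ^42e^(−10λ), i.e. Gamma(shape=43, rate=10).
The mode of a Gamma(a, b) with a ≥ 1 (shape–rate) is (a−1)/b = 42/10 ≈ 4.200.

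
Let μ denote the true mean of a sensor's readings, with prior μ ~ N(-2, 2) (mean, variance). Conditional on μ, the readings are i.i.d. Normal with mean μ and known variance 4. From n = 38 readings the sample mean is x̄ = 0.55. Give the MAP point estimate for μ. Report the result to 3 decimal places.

μ̂_MAP = 0.423

n = 38, x̄ = 0.55.
For a Normal prior and Normal likelihood with known variance, the posterior is Normal; its mode equals its mean, the precision-weighted average.
Prior precision 1/σ₀² = 1/2 = 0.5; data precision n/σ² = 38/4 = 9.5.
μ̂ = (0.5·(-2) + 9.5·0.55) / (0.5 + 9.5) = 4.225/10 = 0.4225 ≈ 0.423.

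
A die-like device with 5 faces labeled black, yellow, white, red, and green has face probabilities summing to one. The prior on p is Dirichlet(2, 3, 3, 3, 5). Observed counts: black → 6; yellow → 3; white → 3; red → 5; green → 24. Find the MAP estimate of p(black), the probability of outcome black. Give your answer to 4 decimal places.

MAP estimate of p(black) = 0.1346

The posterior is Dirichlet(αᵢ + nᵢ) = Dirichlet(8, 6, 6, 8, 29).
For a Dirichlet(a₁,…,a_K) with all aᵢ > 1, the mode has j-th component (aⱼ − 1)/(Σaᵢ − K).
Here Σaᵢ = 57 and K = 5, so p(black) = (8 − 1)/(57 − 5) = 7/52 ≈ 0.1346.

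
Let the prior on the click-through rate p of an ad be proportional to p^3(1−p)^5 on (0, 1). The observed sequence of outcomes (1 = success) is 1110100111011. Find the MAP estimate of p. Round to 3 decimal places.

p̂_MAP = 0.571

The prior density ∝ p^3(1−p)^5 is the kernel of Beta(4, 6).
Data: 9 successes in 13 trials (from the sequence). The binomial likelihood contributes p^9(1−p)^4, so the posterior is Beta(4+9, 6+4) = Beta(13, 10).
For Beta(a, b) with a, b > 1 the mode is (a−1)/(a+b−2) = 12/21 ≈ 0.571.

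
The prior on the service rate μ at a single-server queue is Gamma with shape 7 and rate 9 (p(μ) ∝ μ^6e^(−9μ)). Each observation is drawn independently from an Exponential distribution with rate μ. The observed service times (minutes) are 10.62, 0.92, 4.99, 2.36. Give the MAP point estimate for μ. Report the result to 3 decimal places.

μ̂_MAP = 0.359

The Exponential(rate=μ) likelihood is ∝ μ^n e^(−μΣtᵢ). Here n = 4 and Σtᵢ = 10.62 + 0.92 + 4.99 + 2.36 = 18.89.
Posterior ∝ μ^6e^(−9μ) · μ^4e^(−18.89μ) = μ^10e^(−27.89μ), i.e. Gamma(11, 27.89).
Mode = (a−1)/b = 10/27.89 ≈ 0.359.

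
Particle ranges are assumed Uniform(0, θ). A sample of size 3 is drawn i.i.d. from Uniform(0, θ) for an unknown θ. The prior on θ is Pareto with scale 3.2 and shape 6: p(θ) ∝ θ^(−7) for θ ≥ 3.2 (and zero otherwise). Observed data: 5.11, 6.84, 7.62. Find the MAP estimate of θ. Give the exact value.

The Uniform(0, θ) likelihood is θ^(−n) for θ ≥ max(xᵢ), zero otherwise. Here max(xᵢ) = 7.62.
Posterior ∝ θ^(−7) · θ^(−3) = θ^(−10) on θ ≥ max(3.2, 7.62) = 7.62.
This density is strictly decreasing in θ, so the posterior mode lies at the lower boundary of the support.

θ̂_MAP = 7.62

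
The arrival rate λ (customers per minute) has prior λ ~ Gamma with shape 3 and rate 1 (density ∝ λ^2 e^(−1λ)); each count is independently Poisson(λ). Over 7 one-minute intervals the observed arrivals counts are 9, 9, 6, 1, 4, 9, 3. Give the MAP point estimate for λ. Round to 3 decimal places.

Σxᵢ = 9+9+6+1+4+9+3 = 41, with n = 7.
Posterior ∝ λ^2e^(−1λ) · λ^41e^(−7λ) = λ^43e^(−8λ), i.e. Gamma(shape=44, rate=8).
The mode of a Gamma(a, b) with a ≥ 1 (shape–rate) is (a−1)/b = 43/8 ≈ 5.375.

λ̂_MAP = 5.375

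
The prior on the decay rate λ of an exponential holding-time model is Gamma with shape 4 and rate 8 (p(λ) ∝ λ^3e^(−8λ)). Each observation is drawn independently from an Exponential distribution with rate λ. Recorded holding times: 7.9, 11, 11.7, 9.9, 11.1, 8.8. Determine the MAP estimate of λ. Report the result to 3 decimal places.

The Exponential(rate=λ) likelihood is ∝ λ^n e^(−λΣtᵢ). Here n = 6 and Σtᵢ = 7.9 + 11 + 11.7 + 9.9 + 11.1 + 8.8 = 60.4.
Posterior ∝ λ^3e^(−8λ) · λ^6e^(−60.4λ) = λ^9e^(−68.4λ), i.e. Gamma(10, 68.4).
Mode = (a−1)/b = 9/68.4 ≈ 0.132.

λ̂_MAP = 0.132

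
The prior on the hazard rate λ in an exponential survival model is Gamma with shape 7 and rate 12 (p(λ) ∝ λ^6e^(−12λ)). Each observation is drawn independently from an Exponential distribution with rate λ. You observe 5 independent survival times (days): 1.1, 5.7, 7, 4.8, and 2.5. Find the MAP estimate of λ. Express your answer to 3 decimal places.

λ̂_MAP = 0.332

The Exponential(rate=λ) likelihood is ∝ λ^n e^(−λΣtᵢ). Here n = 5 and Σtᵢ = 1.1 + 5.7 + 7 + 4.8 + 2.5 = 21.1.
Posterior ∝ λ^6e^(−12λ) · λ^5e^(−21.1λ) = λ^11e^(−33.1λ), i.e. Gamma(12, 33.1).
Mode = (a−1)/b = 11/33.1 ≈ 0.332.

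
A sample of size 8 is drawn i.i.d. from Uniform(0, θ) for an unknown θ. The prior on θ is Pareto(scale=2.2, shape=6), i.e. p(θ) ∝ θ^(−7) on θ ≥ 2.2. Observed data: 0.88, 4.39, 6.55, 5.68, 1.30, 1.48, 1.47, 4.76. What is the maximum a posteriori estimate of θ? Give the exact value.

θ̂_MAP = 6.55

The Uniform(0, θ) likelihood is θ^(−n) for θ ≥ max(xᵢ), zero otherwise. Here max(xᵢ) = 6.55.
Posterior ∝ θ^(−7) · θ^(−8) = θ^(−15) on θ ≥ max(2.2, 6.55) = 6.55.
This density is strictly decreasing in θ, so the posterior mode lies at the lower boundary of the support.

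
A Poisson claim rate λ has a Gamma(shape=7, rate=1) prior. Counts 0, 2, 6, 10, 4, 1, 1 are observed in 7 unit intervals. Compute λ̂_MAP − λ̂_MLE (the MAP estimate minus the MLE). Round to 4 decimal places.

Σxᵢ = 24. Posterior is Gamma(31, 8); MAP = (31−1)/8 = 30/8 ≈ 3.75000.
MLE = x̄ = 24/7 ≈ 3.42857.
Difference = 30/8 − 24/7 = 9/28 ≈ 0.3214.

MAP − MLE = 0.3214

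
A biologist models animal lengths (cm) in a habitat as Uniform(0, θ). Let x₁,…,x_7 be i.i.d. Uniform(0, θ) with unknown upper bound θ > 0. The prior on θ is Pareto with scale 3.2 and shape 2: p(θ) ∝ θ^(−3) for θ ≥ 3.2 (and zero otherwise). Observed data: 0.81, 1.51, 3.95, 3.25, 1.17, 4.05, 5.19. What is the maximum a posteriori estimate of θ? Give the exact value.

θ̂_MAP = 5.19

The Uniform(0, θ) likelihood is θ^(−n) for θ ≥ max(xᵢ), zero otherwise. Here max(xᵢ) = 5.19.
Posterior ∝ θ^(−3) · θ^(−7) = θ^(−10) on θ ≥ max(3.2, 5.19) = 5.19.
This density is strictly decreasing in θ, so the posterior mode lies at the lower boundary of the support.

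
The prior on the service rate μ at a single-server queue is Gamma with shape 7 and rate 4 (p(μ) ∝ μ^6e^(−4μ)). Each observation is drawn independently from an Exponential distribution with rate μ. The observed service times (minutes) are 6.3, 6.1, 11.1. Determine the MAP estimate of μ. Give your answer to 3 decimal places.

μ̂_MAP = 0.327

The Exponential(rate=μ) likelihood is ∝ μ^n e^(−μΣtᵢ). Here n = 3 and Σtᵢ = 6.3 + 6.1 + 11.1 = 23.5.
Posterior ∝ μ^6e^(−4μ) · μ^3e^(−23.5μ) = μ^9e^(−27.5μ), i.e. Gamma(10, 27.5).
Mode = (a−1)/b = 9/27.5 ≈ 0.327.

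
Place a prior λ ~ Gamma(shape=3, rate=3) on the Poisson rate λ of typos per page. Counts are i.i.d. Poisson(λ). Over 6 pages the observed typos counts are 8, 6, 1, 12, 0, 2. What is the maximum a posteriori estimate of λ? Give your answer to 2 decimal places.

λ̂_MAP = 3.44

Σxᵢ = 8+6+1+12+0+2 = 29, with n = 6.
Posterior ∝ λ^2e^(−3λ) · λ^29e^(−6λ) = λ^31e^(−9λ), i.e. Gamma(shape=32, rate=9).
The mode of a Gamma(a, b) with a ≥ 1 (shape–rate) is (a−1)/b = 31/9 ≈ 3.44.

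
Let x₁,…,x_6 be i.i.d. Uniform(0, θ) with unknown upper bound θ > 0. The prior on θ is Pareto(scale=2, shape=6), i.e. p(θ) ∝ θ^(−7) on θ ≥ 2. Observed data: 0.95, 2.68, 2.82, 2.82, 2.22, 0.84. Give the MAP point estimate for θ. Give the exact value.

The Uniform(0, θ) likelihood is θ^(−n) for θ ≥ max(xᵢ), zero otherwise. Here max(xᵢ) = 2.82.
Posterior ∝ θ^(−7) · θ^(−6) = θ^(−13) on θ ≥ max(2, 2.82) = 2.82.
This density is strictly decreasing in θ, so the posterior mode lies at the lower boundary of the support.

θ̂_MAP = 2.82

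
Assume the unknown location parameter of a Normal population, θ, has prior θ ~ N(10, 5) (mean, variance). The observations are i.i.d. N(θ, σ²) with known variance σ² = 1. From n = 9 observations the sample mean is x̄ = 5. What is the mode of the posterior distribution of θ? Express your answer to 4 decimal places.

θ̂_MAP = 5.1087

n = 9, x̄ = 5.
For a Normal prior and Normal likelihood with known variance, the posterior is Normal; its mode equals its mean, the precision-weighted average.
Prior precision 1/σ₀² = 1/5 = 0.2; data precision n/σ² = 9/1 = 9.
θ̂ = (0.2·10 + 9·5) / (0.2 + 9) = 47/9.2 = 235/46 ≈ 5.1087.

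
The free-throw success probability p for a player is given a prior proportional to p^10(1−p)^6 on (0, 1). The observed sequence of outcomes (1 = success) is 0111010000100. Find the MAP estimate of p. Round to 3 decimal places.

The prior density ∝ p^10(1−p)^6 is the kernel of Beta(11, 7).
Data: 5 successes in 13 trials (from the sequence). The binomial likelihood contributes p^5(1−p)^8, so the posterior is Beta(11+5, 7+8) = Beta(16, 15).
For Beta(a, b) with a, b > 1 the mode is (a−1)/(a+b−2) = 15/29 ≈ 0.517.

p̂_MAP = 0.517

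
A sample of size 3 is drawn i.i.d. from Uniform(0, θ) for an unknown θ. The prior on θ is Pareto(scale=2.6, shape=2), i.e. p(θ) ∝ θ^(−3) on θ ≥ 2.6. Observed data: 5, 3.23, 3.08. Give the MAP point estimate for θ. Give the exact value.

θ̂_MAP = 5

The Uniform(0, θ) likelihood is θ^(−n) for θ ≥ max(xᵢ), zero otherwise. Here max(xᵢ) = 5.
Posterior ∝ θ^(−3) · θ^(−3) = θ^(−6) on θ ≥ max(2.6, 5) = 5.
This density is strictly decreasing in θ, so the posterior mode lies at the lower boundary of the support.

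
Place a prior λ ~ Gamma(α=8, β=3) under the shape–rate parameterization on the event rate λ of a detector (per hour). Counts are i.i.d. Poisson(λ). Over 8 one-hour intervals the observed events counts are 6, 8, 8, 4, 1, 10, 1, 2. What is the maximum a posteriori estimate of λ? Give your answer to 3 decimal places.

λ̂_MAP = 4.273

Σxᵢ = 6+8+8+4+1+10+1+2 = 40, with n = 8.
Posterior ∝ λ^7e^(−3λ) · λ^40e^(−8λ) = λ^47e^(−11λ), i.e. Gamma(shape=48, rate=11).
The mode of a Gamma(a, b) with a ≥ 1 (shape–rate) is (a−1)/b = 47/11 ≈ 4.273.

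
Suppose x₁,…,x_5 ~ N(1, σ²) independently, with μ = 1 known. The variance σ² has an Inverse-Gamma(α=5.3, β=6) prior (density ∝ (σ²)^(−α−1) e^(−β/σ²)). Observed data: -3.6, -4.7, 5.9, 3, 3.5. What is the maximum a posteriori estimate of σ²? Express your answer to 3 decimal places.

Sum of squared deviations about the known mean: SS = (-3.6−1)² + (-4.7−1)² + (5.9−1)² + (3−1)² + (3.5−1)² = 87.91.
The Normal likelihood contributes (σ²)^(−n/2) exp(−SS/(2σ²)), so the posterior is Inverse-Gamma(α + n/2, β + SS/2) = Inverse-Gamma(7.8, 49.955).
The mode of Inverse-Gamma(a, b) is b/(a+1) = 49.955/8.8 ≈ 5.677.

σ̂²_MAP = 5.677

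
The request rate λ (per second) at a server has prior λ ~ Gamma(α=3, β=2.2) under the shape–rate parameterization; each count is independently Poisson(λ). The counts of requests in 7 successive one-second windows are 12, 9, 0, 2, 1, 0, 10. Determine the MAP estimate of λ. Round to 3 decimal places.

λ̂_MAP = 3.913

Σxᵢ = 12+9+0+2+1+0+10 = 34, with n = 7.
Posterior ∝ λ^2e^(−2.2λ) · λ^34e^(−7λ) = λ^36e^(−9.2λ), i.e. Gamma(shape=37, rate=9.2).
The mode of a Gamma(a, b) with a ≥ 1 (shape–rate) is (a−1)/b = 36/9.2 ≈ 3.913.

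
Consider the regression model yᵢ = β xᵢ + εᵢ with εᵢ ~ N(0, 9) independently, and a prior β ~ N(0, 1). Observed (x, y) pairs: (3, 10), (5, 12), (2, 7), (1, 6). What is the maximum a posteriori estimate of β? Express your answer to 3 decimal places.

β̂_MAP = 2.292

log p(β | y) = −Σ(yᵢ − βxᵢ)²/(2·9) − β²/(2·1) + const.
Setting the derivative to zero: Σxᵢ(yᵢ − βxᵢ)/9 − β/1 = 0, so β = Σxᵢyᵢ / (Σxᵢ² + σ²/τ²).
Σxᵢyᵢ = 3·10 + 5·12 + 2·7 + 1·6 = 110; Σxᵢ² = 39; σ²/τ² = 9.
β̂_MAP = 110 / (39 + 9) = 110/48 ≈ 2.292.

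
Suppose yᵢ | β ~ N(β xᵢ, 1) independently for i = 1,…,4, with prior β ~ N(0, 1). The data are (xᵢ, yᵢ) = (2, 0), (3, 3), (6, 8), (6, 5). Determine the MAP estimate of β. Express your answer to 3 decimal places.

log p(β | y) = −Σ(yᵢ − βxᵢ)²/(2·1) − β²/(2·1) + const.
Setting the derivative to zero: Σxᵢ(yᵢ − βxᵢ)/1 − β/1 = 0, so β = Σxᵢyᵢ / (Σxᵢ² + σ²/τ²).
Σxᵢyᵢ = 2·0 + 3·3 + 6·8 + 6·5 = 87; Σxᵢ² = 85; σ²/τ² = 1.
β̂_MAP = 87 / (85 + 1) = 87/86 ≈ 1.012.

β̂_MAP = 1.012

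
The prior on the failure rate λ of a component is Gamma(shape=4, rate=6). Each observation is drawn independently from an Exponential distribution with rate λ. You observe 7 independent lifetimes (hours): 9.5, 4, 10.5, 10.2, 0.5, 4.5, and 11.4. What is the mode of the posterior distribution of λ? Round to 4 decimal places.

λ̂_MAP = 0.1767

The Exponential(rate=λ) likelihood is ∝ λ^n e^(−λΣtᵢ). Here n = 7 and Σtᵢ = 9.5 + 4 + 10.5 + 10.2 + 0.5 + 4.5 + 11.4 = 50.6.
Posterior ∝ λ^3e^(−6λ) · λ^7e^(−50.6λ) = λ^10e^(−56.6λ), i.e. Gamma(11, 56.6).
Mode = (a−1)/b = 10/56.6 ≈ 0.1767.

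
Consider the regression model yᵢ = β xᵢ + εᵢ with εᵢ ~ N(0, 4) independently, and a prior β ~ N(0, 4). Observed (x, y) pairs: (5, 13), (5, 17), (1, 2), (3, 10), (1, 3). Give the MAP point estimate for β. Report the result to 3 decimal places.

β̂_MAP = 2.984

log p(β | y) = −Σ(yᵢ − βxᵢ)²/(2·4) − β²/(2·4) + const.
Setting the derivative to zero: Σxᵢ(yᵢ − βxᵢ)/4 − β/4 = 0, so β = Σxᵢyᵢ / (Σxᵢ² + σ²/τ²).
Σxᵢyᵢ = 5·13 + 5·17 + 1·2 + 3·10 + 1·3 = 185; Σxᵢ² = 61; σ²/τ² = 1.
β̂_MAP = 185 / (61 + 1) = 185/62 ≈ 2.984.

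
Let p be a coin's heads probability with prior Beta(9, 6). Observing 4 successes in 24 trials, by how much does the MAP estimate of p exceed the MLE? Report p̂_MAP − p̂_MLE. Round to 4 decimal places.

Posterior is Beta(13, 26); MAP = (13−1)/(39−2) = 12/37 ≈ 0.32432.
MLE ignores the prior: p̂_MLE = k/n = 4/24 ≈ 0.16667.
Difference = 12/37 − 4/24 = 35/222 ≈ 0.1577.

MAP − MLE = 0.1577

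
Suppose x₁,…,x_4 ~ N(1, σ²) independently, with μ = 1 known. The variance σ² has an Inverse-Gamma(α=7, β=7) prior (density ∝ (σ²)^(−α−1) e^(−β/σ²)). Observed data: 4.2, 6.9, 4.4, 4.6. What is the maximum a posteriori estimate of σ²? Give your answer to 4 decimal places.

Sum of squared deviations about the known mean: SS = (4.2−1)² + (6.9−1)² + (4.4−1)² + (4.6−1)² = 69.57.
The Normal likelihood contributes (σ²)^(−n/2) exp(−SS/(2σ²)), so the posterior is Inverse-Gamma(α + n/2, β + SS/2) = Inverse-Gamma(9, 41.785).
The mode of Inverse-Gamma(a, b) is b/(a+1) = 41.785/10 ≈ 4.1785.

σ̂²_MAP = 4.1785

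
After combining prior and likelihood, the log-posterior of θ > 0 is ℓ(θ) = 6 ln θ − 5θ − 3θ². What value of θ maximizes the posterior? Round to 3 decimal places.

θ̂_MAP = 0.667

ℓ'(θ) = 6/θ − 5 − 6θ. Setting this to zero and multiplying by θ: 6θ² + 5θ − 6 = 0.
θ = (−5 + √(5² + 4·6·6)) / (2·6) = (−5 + √169) / 12 = (−5 + 13)/12 = 2/3.
ℓ''(θ) = −6/θ² − 6 < 0, confirming a maximum.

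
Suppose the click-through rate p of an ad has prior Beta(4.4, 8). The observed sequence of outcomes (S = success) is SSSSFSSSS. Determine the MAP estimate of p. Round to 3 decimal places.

Prior: Beta(4.4, 8).
Data: 8 successes in 9 trials (from the sequence). The binomial likelihood contributes p^8(1−p)^1, so the posterior is Beta(4.4+8, 8+1) = Beta(12.4, 9).
For Beta(a, b) with a, b > 1 the mode is (a−1)/(a+b−2) = 11.4/19.4 ≈ 0.588.

p̂_MAP = 0.588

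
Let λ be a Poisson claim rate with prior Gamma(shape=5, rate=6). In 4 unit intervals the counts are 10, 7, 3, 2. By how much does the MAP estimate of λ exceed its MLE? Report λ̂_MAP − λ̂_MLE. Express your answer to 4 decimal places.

Σxᵢ = 22. Posterior is Gamma(27, 10); MAP = (27−1)/10 = 26/10 ≈ 2.60000.
MLE = x̄ = 22/4 ≈ 5.50000.
Difference = 26/10 − 22/4 = -29/10 ≈ -2.9000.

MAP − MLE = -2.9000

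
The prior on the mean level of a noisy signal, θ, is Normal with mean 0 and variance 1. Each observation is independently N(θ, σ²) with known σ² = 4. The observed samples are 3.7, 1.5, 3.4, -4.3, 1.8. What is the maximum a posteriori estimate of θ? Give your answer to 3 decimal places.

n = 5; x̄ = (3.7 + 1.5 + 3.4 + (-4.3) + 1.8)/5 = 6.1/5 = 1.22.
For a Normal prior and Normal likelihood with known variance, the posterior is Normal; its mode equals its mean, the precision-weighted average.
Prior precision 1/σ₀² = 1/1 = 1; data precision n/σ² = 5/4 = 1.25.
θ̂ = (1·0 + 1.25·1.22) / (1 + 1.25) = 1.525/2.25 = 61/90 ≈ 0.678.

θ̂_MAP = 0.678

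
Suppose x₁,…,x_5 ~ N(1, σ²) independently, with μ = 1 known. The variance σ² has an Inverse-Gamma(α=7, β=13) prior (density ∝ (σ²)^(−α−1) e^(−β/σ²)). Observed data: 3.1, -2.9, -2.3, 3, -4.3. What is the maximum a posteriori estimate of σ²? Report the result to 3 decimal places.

σ̂²_MAP = 4.219

Sum of squared deviations about the known mean: SS = (3.1−1)² + (-2.9−1)² + (-2.3−1)² + (3−1)² + (-4.3−1)² = 62.6.
The Normal likelihood contributes (σ²)^(−n/2) exp(−SS/(2σ²)), so the posterior is Inverse-Gamma(α + n/2, β + SS/2) = Inverse-Gamma(9.5, 44.3).
The mode of Inverse-Gamma(a, b) is b/(a+1) = 44.3/10.5 ≈ 4.219.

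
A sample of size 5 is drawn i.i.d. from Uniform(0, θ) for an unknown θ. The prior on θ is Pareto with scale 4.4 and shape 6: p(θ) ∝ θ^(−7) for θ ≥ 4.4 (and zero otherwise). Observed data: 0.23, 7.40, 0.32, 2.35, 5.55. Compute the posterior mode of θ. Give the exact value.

The Uniform(0, θ) likelihood is θ^(−n) for θ ≥ max(xᵢ), zero otherwise. Here max(xᵢ) = 7.40.
Posterior ∝ θ^(−7) · θ^(−5) = θ^(−12) on θ ≥ max(4.4, 7.40) = 7.40.
This density is strictly decreasing in θ, so the posterior mode lies at the lower boundary of the support.

θ̂_MAP = 7.40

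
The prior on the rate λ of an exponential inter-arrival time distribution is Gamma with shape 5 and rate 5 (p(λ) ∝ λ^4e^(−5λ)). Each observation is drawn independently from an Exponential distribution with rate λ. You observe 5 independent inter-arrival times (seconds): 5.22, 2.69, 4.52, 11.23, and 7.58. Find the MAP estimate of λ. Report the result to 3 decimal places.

The Exponential(rate=λ) likelihood is ∝ λ^n e^(−λΣtᵢ). Here n = 5 and Σtᵢ = 5.22 + 2.69 + 4.52 + 11.23 + 7.58 = 31.24.
Posterior ∝ λ^4e^(−5λ) · λ^5e^(−31.24λ) = λ^9e^(−36.24λ), i.e. Gamma(10, 36.24).
Mode = (a−1)/b = 9/36.24 ≈ 0.248.

λ̂_MAP = 0.248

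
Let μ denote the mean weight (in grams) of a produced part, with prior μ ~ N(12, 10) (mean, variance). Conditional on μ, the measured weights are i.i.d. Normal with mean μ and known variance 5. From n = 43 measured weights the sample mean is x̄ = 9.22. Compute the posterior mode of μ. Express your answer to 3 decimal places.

μ̂_MAP = 9.252

n = 43, x̄ = 9.22.
For a Normal prior and Normal likelihood with known variance, the posterior is Normal; its mode equals its mean, the precision-weighted average.
Prior precision 1/σ₀² = 1/10 = 0.1; data precision n/σ² = 43/5 = 8.6.
μ̂ = (0.1·12 + 8.6·9.22) / (0.1 + 8.6) = 80.492/8.7 = 20123/2175 ≈ 9.252.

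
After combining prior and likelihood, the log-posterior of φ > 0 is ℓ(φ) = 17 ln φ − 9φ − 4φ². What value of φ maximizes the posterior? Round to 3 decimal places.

ℓ'(φ) = 17/φ − 9 − 8φ. Setting this to zero and multiplying by φ: 8φ² + 9φ − 17 = 0.
φ = (−9 + √(9² + 4·8·17)) / (2·8) = (−9 + √625) / 16 = (−9 + 25)/16 = 1.
ℓ''(φ) = −17/φ² − 8 < 0, confirming a maximum.

φ̂_MAP = 1.000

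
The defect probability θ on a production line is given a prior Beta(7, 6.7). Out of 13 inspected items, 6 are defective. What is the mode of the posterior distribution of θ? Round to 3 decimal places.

θ̂_MAP = 0.486

Prior: Beta(7, 6.7).
Data: 6 successes in 13 trials. The binomial likelihood contributes θ^6(1−θ)^7, so the posterior is Beta(7+6, 6.7+7) = Beta(13, 13.7).
For Beta(a, b) with a, b > 1 the mode is (a−1)/(a+b−2) = 12/24.7 ≈ 0.486.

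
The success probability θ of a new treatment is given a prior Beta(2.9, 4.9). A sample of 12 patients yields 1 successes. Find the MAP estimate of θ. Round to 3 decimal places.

Prior: Beta(2.9, 4.9).
Data: 1 success in 12 trials. The binomial likelihood contributes θ(1−θ)^11, so the posterior is Beta(2.9+1, 4.9+11) = Beta(3.9, 15.9).
For Beta(a, b) with a, b > 1 the mode is (a−1)/(a+b−2) = 2.9/17.8 ≈ 0.163.

θ̂_MAP = 0.163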